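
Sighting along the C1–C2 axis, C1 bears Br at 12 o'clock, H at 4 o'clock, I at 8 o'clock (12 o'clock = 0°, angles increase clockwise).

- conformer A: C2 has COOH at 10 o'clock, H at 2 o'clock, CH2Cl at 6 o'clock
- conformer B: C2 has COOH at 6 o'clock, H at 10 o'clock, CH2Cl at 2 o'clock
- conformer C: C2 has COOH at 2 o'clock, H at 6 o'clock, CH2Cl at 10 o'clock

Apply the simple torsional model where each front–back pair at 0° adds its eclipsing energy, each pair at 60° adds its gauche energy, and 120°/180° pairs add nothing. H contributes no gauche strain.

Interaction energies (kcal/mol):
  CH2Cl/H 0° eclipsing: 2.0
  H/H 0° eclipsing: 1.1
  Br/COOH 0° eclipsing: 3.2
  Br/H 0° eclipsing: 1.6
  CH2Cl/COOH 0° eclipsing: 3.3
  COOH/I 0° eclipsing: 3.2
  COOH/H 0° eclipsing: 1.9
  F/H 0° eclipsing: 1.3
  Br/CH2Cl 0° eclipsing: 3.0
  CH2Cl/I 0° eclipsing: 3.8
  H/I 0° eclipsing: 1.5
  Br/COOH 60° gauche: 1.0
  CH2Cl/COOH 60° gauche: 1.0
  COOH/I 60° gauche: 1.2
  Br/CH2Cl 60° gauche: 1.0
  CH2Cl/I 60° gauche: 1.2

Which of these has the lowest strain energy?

A (staggered): Br(0°)/COOH(300°) gauche 1.0; I(240°)/COOH(300°) gauche 1.2; I(240°)/CH2Cl(180°) gauche 1.2 → 3.4 kcal/mol.
B (staggered): Br(0°)/CH2Cl(60°) gauche 1.0; I(240°)/COOH(180°) gauche 1.2 → 2.2 kcal/mol.
C (staggered): Br(0°)/COOH(60°) gauche 1.0; Br(0°)/CH2Cl(300°) gauche 1.0; I(240°)/CH2Cl(300°) gauche 1.2 → 3.2 kcal/mol.
B has the lowest total (2.2 kcal/mol).

B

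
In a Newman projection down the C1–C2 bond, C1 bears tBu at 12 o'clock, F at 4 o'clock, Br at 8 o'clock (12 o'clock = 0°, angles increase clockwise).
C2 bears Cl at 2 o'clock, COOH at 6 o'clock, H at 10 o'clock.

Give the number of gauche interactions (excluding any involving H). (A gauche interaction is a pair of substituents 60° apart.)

4

Non-H gauche pairs: tBu(0°)/Cl(60°); F(120°)/Cl(60°); F(120°)/COOH(180°); Br(240°)/COOH(180°) — 4 interactions.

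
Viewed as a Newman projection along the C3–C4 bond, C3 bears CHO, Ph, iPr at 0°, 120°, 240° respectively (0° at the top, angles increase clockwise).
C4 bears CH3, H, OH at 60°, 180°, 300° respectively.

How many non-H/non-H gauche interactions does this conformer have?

Non-H gauche pairs: CHO(0°)/CH3(60°); CHO(0°)/OH(300°); Ph(120°)/CH3(60°); iPr(240°)/OH(300°) — 4 interactions.

4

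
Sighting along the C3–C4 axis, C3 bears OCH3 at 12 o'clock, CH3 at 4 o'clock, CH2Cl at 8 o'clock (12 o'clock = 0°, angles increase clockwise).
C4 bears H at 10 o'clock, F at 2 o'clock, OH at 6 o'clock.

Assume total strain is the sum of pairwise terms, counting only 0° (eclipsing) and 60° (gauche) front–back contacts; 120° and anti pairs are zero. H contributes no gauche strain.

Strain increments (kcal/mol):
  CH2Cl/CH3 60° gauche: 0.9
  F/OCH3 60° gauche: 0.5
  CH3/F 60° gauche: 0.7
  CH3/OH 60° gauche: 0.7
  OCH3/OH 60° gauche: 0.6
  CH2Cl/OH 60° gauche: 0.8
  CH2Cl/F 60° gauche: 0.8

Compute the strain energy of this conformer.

This conformer (staggered): OCH3–F gauche, CH3–F gauche, CH3–OH gauche, CH2Cl–OH gauche; 0.5 + 0.7 + 0.7 + 0.8 = 2.7 kcal/mol.

2.7 kcal/mol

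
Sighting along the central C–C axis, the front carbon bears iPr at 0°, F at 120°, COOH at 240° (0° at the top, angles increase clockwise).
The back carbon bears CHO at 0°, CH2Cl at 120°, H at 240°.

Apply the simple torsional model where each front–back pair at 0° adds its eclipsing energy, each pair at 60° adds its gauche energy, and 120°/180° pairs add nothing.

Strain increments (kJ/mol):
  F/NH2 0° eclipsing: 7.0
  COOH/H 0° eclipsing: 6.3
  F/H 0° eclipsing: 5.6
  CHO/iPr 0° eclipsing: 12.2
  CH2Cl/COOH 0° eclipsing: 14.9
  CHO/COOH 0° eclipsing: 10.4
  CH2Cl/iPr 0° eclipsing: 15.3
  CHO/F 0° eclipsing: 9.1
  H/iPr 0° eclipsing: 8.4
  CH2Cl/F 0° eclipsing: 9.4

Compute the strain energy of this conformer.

This conformer (eclipsed): iPr(0°)/CHO(0°) eclipsed 12.2; F(120°)/CH2Cl(120°) eclipsed 9.4; COOH(240°)/H(240°) eclipsed 6.3 → 27.9 kJ/mol.

27.9 kJ/mol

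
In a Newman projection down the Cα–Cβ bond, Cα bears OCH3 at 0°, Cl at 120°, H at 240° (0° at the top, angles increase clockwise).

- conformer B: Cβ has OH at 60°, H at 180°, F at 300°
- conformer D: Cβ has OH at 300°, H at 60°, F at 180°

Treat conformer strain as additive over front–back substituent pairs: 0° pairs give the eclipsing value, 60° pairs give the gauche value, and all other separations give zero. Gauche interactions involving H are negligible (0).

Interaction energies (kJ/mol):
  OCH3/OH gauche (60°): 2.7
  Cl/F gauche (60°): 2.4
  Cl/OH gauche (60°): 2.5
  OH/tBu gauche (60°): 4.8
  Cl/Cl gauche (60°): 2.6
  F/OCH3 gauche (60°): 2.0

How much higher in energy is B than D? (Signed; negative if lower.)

+2.1 kJ/mol

B (staggered): OCH3(0°)/OH(60°) gauche 2.7; OCH3(0°)/F(300°) gauche 2.0; Cl(120°)/OH(60°) gauche 2.5 → 7.2 kJ/mol.
D (staggered): OCH3(0°)/OH(300°) gauche 2.7; Cl(120°)/F(180°) gauche 2.4 → 5.1 kJ/mol.
E(B) − E(D) = 7.2 − 5.1 = +2.1 kJ/mol.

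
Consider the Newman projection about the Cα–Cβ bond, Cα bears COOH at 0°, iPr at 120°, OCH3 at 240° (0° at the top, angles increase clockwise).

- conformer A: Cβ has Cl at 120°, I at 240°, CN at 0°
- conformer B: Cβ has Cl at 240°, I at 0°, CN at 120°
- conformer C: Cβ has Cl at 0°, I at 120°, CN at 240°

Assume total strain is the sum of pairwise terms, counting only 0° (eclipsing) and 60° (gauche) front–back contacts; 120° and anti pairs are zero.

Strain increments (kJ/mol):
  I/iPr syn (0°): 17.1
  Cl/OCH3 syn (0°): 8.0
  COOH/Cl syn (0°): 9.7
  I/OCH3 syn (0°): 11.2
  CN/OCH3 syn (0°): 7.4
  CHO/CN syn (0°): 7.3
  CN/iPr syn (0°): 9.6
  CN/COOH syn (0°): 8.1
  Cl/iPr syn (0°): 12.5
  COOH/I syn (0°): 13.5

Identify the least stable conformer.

C

A (eclipsed): COOH–CN eclipsed, iPr–Cl eclipsed, OCH3–I eclipsed; 8.1 + 12.5 + 11.2 = 31.8 kJ/mol.
B (eclipsed): COOH–I eclipsed, iPr–CN eclipsed, OCH3–Cl eclipsed; 13.5 + 9.6 + 8.0 = 31.1 kJ/mol.
C (eclipsed): COOH–Cl eclipsed, iPr–I eclipsed, OCH3–CN eclipsed; 9.7 + 17.1 + 7.4 = 34.2 kJ/mol.
C has the highest total (34.2 kJ/mol).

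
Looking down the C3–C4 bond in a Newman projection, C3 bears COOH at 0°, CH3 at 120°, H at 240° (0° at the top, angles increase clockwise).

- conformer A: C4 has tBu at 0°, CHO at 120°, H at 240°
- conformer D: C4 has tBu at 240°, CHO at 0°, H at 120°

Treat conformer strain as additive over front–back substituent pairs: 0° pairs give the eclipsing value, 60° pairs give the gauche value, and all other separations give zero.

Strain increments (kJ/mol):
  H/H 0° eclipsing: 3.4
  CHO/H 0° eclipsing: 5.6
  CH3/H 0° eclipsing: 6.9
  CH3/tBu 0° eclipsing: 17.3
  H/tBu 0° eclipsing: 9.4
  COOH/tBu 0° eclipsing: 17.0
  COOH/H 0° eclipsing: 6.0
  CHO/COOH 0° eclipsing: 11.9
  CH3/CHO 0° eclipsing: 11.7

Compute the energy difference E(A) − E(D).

+3.9 kJ/mol

A (eclipsed): COOH(0°)/tBu(0°) eclipsed 17.0; CH3(120°)/CHO(120°) eclipsed 11.7; H(240°)/H(240°) eclipsed 3.4 → 32.1 kJ/mol.
D (eclipsed): COOH(0°)/CHO(0°) eclipsed 11.9; CH3(120°)/H(120°) eclipsed 6.9; H(240°)/tBu(240°) eclipsed 9.4 → 28.2 kJ/mol.
E(A) − E(D) = 32.1 − 28.2 = +3.9 kJ/mol.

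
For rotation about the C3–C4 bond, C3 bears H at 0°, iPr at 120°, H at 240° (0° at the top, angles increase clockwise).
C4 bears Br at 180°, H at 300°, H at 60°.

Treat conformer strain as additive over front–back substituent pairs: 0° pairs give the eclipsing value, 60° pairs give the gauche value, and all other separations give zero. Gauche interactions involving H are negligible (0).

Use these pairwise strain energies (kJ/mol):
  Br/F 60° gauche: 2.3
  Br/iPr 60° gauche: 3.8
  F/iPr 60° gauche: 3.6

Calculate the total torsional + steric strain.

3.8 kJ/mol

This conformer (staggered): iPr(120°)/Br(180°) gauche 3.8 → 3.8 kJ/mol.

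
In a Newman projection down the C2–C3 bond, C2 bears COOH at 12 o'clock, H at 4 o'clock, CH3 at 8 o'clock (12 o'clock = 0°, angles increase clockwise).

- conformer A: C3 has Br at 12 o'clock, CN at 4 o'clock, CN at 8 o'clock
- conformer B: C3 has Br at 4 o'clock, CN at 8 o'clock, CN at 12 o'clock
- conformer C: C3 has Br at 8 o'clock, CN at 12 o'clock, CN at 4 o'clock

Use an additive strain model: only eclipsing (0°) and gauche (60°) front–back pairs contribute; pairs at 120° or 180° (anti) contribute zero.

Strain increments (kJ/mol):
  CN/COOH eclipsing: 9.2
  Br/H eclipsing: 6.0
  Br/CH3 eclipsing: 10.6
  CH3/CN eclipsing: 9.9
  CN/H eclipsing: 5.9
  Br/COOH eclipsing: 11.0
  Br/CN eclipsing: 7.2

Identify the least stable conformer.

A

A (eclipsed): COOH–Br eclipsed, H–CN eclipsed, CH3–CN eclipsed; 11.0 + 5.9 + 9.9 = 26.8 kJ/mol.
B (eclipsed): COOH–CN eclipsed, H–Br eclipsed, CH3–CN eclipsed; 9.2 + 6.0 + 9.9 = 25.1 kJ/mol.
C (eclipsed): COOH–CN eclipsed, H–CN eclipsed, CH3–Br eclipsed; 9.2 + 5.9 + 10.6 = 25.7 kJ/mol.
A has the highest total (26.8 kJ/mol).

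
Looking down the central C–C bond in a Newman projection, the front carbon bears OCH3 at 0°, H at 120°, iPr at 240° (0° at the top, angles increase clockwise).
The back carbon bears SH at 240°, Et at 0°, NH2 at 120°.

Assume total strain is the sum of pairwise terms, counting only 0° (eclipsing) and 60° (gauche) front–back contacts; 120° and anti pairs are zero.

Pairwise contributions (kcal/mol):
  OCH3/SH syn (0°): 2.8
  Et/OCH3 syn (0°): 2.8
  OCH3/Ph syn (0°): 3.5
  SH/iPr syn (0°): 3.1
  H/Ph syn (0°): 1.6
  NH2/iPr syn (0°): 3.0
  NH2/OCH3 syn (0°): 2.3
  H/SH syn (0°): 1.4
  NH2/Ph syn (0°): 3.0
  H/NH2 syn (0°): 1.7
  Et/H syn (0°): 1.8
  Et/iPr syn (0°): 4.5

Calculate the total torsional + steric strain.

This conformer (eclipsed): OCH3(0°)/Et(0°) eclipsed 2.8; H(120°)/NH2(120°) eclipsed 1.7; iPr(240°)/SH(240°) eclipsed 3.1 → 7.6 kcal/mol.

7.6 kcal/mol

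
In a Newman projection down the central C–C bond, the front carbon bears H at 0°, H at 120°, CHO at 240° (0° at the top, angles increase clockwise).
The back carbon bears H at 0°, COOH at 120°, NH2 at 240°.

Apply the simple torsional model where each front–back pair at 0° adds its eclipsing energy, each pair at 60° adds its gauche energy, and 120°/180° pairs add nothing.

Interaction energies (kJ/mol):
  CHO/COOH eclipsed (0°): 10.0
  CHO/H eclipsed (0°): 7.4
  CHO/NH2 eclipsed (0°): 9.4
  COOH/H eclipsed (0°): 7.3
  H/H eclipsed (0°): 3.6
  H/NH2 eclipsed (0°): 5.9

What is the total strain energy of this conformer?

20.3 kJ/mol

This conformer (eclipsed): H(0°)/H(0°) eclipsed 3.6; H(120°)/COOH(120°) eclipsed 7.3; CHO(240°)/NH2(240°) eclipsed 9.4 → 20.3 kJ/mol.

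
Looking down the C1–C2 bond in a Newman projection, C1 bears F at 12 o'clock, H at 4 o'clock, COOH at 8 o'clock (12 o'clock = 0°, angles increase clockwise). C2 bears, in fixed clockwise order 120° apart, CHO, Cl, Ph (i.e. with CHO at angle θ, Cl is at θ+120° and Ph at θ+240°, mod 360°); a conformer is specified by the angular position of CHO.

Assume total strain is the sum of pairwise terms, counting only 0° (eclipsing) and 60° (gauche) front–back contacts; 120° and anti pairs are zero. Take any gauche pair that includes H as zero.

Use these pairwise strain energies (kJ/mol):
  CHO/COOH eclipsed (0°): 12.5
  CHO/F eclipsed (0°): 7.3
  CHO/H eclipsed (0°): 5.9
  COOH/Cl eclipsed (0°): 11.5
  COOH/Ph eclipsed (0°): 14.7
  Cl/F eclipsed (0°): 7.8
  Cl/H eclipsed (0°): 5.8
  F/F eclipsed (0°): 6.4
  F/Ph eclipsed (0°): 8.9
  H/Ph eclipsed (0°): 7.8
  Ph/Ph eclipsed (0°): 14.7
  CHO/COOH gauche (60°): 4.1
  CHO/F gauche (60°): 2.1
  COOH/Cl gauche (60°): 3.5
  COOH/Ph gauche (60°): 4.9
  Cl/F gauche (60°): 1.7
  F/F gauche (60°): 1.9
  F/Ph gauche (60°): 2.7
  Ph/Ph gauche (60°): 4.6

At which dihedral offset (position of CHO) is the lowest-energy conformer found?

180°

CHO at 0° (eclipsed): F(0°)/CHO(0°) eclipsed 7.3; H(120°)/Cl(120°) eclipsed 5.8; COOH(240°)/Ph(240°) eclipsed 14.7 → 27.8 kJ/mol.
CHO at 60° (staggered): F(0°)/CHO(60°) gauche 2.1; F(0°)/Ph(300°) gauche 2.7; COOH(240°)/Cl(180°) gauche 3.5; COOH(240°)/Ph(300°) gauche 4.9 → 13.2 kJ/mol.
CHO at 120° (eclipsed): F(0°)/Ph(0°) eclipsed 8.9; H(120°)/CHO(120°) eclipsed 5.9; COOH(240°)/Cl(240°) eclipsed 11.5 → 26.3 kJ/mol.
CHO at 180° (staggered): F(0°)/Cl(300°) gauche 1.7; F(0°)/Ph(60°) gauche 2.7; COOH(240°)/CHO(180°) gauche 4.1; COOH(240°)/Cl(300°) gauche 3.5 → 12.0 kJ/mol.
CHO at 240° (eclipsed): F(0°)/Cl(0°) eclipsed 7.8; H(120°)/Ph(120°) eclipsed 7.8; COOH(240°)/CHO(240°) eclipsed 12.5 → 28.1 kJ/mol.
CHO at 300° (staggered): F(0°)/CHO(300°) gauche 2.1; F(0°)/Cl(60°) gauche 1.7; COOH(240°)/CHO(300°) gauche 4.1; COOH(240°)/Ph(180°) gauche 4.9 → 12.8 kJ/mol.
The minimum (12.0 kJ/mol) occurs with CHO at 180°.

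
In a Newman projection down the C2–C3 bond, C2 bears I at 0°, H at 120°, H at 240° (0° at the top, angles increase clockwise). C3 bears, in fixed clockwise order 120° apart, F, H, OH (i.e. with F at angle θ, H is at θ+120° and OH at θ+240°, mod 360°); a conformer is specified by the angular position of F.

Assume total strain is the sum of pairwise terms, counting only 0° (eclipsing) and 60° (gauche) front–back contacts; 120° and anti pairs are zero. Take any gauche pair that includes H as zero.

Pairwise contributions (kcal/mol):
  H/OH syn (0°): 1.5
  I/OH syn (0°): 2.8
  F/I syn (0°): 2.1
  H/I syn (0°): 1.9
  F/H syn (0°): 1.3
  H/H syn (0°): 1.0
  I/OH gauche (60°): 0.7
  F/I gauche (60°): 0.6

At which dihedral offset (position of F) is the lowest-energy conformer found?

300°

F at 0° (eclipsed): I(0°)/F(0°) eclipsed 2.1; H(120°)/H(120°) eclipsed 1.0; H(240°)/OH(240°) eclipsed 1.5 → 4.6 kcal/mol.
F at 60° (staggered): I(0°)/F(60°) gauche 0.6; I(0°)/OH(300°) gauche 0.7 → 1.3 kcal/mol.
F at 120° (eclipsed): I(0°)/OH(0°) eclipsed 2.8; H(120°)/F(120°) eclipsed 1.3; H(240°)/H(240°) eclipsed 1.0 → 5.1 kcal/mol.
F at 180° (staggered): I(0°)/OH(60°) gauche 0.7 → 0.7 kcal/mol.
F at 240° (eclipsed): I(0°)/H(0°) eclipsed 1.9; H(120°)/OH(120°) eclipsed 1.5; H(240°)/F(240°) eclipsed 1.3 → 4.7 kcal/mol.
F at 300° (staggered): I(0°)/F(300°) gauche 0.6 → 0.6 kcal/mol.
The minimum (0.6 kcal/mol) occurs with F at 300°.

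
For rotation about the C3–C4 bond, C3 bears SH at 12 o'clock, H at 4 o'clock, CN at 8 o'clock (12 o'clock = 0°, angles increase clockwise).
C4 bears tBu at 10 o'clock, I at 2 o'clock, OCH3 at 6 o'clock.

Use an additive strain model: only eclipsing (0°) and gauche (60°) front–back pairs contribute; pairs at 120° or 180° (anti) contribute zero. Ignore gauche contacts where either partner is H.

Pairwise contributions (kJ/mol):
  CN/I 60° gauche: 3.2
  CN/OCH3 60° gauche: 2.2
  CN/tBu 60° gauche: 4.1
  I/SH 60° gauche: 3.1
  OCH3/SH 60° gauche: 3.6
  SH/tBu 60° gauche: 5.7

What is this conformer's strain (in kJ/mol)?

15.1 kJ/mol

This conformer (staggered): SH(0°)/tBu(300°) gauche 5.7; SH(0°)/I(60°) gauche 3.1; CN(240°)/tBu(300°) gauche 4.1; CN(240°)/OCH3(180°) gauche 2.2 → 15.1 kJ/mol.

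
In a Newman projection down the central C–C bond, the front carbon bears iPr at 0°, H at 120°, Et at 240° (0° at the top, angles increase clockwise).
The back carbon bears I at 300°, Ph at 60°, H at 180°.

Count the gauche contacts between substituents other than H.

Non-H gauche pairs: iPr(0°)/I(300°); iPr(0°)/Ph(60°); Et(240°)/I(300°) — 3 interactions.

3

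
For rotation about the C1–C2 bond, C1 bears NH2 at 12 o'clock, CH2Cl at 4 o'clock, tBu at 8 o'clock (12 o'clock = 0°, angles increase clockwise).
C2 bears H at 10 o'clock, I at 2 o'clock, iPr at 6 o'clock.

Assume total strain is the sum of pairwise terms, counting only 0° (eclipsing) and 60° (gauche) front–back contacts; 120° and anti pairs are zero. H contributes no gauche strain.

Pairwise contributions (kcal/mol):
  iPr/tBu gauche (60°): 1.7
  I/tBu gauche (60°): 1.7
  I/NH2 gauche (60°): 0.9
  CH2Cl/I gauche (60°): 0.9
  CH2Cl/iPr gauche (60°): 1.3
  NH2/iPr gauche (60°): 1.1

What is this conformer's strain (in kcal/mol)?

This conformer (staggered): NH2–I gauche, CH2Cl–I gauche, CH2Cl–iPr gauche, tBu–iPr gauche; 0.9 + 0.9 + 1.3 + 1.7 = 4.8 kcal/mol.

4.8 kcal/mol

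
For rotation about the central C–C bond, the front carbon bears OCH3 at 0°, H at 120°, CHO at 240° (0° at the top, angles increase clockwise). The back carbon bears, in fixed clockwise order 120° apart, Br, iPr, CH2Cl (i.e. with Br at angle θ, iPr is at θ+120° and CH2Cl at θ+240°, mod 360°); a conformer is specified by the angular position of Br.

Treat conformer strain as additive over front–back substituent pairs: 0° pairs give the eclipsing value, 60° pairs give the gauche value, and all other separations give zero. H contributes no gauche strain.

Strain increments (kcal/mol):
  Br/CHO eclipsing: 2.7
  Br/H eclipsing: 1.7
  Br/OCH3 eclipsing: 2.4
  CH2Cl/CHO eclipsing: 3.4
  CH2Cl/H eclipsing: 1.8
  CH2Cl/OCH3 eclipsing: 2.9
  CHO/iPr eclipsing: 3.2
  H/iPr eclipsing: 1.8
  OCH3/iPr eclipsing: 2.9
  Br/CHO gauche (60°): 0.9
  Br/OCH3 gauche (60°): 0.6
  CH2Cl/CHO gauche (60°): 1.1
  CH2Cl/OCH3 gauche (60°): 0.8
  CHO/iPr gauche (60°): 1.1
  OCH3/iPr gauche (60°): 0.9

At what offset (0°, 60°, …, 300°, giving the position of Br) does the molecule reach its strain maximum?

Br at 0° (eclipsed): OCH3(0°)/Br(0°) eclipsed 2.4; H(120°)/iPr(120°) eclipsed 1.8; CHO(240°)/CH2Cl(240°) eclipsed 3.4 → 7.6 kcal/mol.
Br at 60° (staggered): OCH3(0°)/Br(60°) gauche 0.6; OCH3(0°)/CH2Cl(300°) gauche 0.8; CHO(240°)/iPr(180°) gauche 1.1; CHO(240°)/CH2Cl(300°) gauche 1.1 → 3.6 kcal/mol.
Br at 120° (eclipsed): OCH3(0°)/CH2Cl(0°) eclipsed 2.9; H(120°)/Br(120°) eclipsed 1.7; CHO(240°)/iPr(240°) eclipsed 3.2 → 7.8 kcal/mol.
Br at 180° (staggered): OCH3(0°)/iPr(300°) gauche 0.9; OCH3(0°)/CH2Cl(60°) gauche 0.8; CHO(240°)/Br(180°) gauche 0.9; CHO(240°)/iPr(300°) gauche 1.1 → 3.7 kcal/mol.
Br at 240° (eclipsed): OCH3(0°)/iPr(0°) eclipsed 2.9; H(120°)/CH2Cl(120°) eclipsed 1.8; CHO(240°)/Br(240°) eclipsed 2.7 → 7.4 kcal/mol.
Br at 300° (staggered): OCH3(0°)/Br(300°) gauche 0.6; OCH3(0°)/iPr(60°) gauche 0.9; CHO(240°)/Br(300°) gauche 0.9; CHO(240°)/CH2Cl(180°) gauche 1.1 → 3.5 kcal/mol.
The maximum (7.8 kcal/mol) occurs with Br at 120°.

120°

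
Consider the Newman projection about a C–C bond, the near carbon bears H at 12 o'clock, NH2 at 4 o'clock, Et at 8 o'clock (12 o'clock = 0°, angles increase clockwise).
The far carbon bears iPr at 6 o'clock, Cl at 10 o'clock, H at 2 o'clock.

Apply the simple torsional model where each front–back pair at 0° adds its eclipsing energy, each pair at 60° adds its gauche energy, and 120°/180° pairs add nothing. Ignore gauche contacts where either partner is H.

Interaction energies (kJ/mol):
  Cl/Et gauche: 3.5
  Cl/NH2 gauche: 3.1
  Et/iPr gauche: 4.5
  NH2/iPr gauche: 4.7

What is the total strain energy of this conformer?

This conformer (staggered): NH2–iPr gauche, Et–iPr gauche, Et–Cl gauche; 4.7 + 4.5 + 3.5 = 12.7 kJ/mol.

12.7 kJ/mol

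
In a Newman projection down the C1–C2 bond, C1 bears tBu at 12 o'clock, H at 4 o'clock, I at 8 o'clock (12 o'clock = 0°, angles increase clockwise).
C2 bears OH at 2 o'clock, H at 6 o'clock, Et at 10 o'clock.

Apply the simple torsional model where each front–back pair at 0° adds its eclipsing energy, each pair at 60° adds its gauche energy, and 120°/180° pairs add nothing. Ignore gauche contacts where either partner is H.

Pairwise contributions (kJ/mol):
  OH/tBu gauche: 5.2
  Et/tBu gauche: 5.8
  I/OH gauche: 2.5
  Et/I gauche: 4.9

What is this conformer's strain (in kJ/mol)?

This conformer is staggered. tBu at 0° is gauche with OH at 60° (5.2); tBu at 0° is gauche with Et at 300° (5.8); I at 240° is gauche with Et at 300° (4.9). Total 15.9 kJ/mol.

15.9 kJ/mol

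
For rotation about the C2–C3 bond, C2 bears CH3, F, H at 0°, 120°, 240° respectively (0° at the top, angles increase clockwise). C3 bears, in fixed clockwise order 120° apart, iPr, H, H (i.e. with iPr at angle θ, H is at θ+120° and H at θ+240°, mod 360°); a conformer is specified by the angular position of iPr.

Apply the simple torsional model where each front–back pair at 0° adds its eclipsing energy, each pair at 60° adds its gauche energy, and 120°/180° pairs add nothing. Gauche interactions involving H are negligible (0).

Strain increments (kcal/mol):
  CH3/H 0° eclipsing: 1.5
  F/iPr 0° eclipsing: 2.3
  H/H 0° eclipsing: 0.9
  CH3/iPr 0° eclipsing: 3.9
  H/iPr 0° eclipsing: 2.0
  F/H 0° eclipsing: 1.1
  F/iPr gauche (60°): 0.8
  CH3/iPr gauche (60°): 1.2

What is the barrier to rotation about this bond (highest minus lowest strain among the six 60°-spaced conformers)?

5.1 kcal/mol

iPr at 0° (eclipsed): CH3(0°)/iPr(0°) eclipsed 3.9; F(120°)/H(120°) eclipsed 1.1; H(240°)/H(240°) eclipsed 0.9 → 5.9 kcal/mol.
iPr at 60° (staggered): CH3(0°)/iPr(60°) gauche 1.2; F(120°)/iPr(60°) gauche 0.8 → 2.0 kcal/mol.
iPr at 120° (eclipsed): CH3(0°)/H(0°) eclipsed 1.5; F(120°)/iPr(120°) eclipsed 2.3; H(240°)/H(240°) eclipsed 0.9 → 4.7 kcal/mol.
iPr at 180° (staggered): F(120°)/iPr(180°) gauche 0.8 → 0.8 kcal/mol.
iPr at 240° (eclipsed): CH3(0°)/H(0°) eclipsed 1.5; F(120°)/H(120°) eclipsed 1.1; H(240°)/iPr(240°) eclipsed 2.0 → 4.6 kcal/mol.
iPr at 300° (staggered): CH3(0°)/iPr(300°) gauche 1.2 → 1.2 kcal/mol.
Max at 0° (5.9 kcal/mol), min at 180° (0.8 kcal/mol); barrier = 5.1 kcal/mol.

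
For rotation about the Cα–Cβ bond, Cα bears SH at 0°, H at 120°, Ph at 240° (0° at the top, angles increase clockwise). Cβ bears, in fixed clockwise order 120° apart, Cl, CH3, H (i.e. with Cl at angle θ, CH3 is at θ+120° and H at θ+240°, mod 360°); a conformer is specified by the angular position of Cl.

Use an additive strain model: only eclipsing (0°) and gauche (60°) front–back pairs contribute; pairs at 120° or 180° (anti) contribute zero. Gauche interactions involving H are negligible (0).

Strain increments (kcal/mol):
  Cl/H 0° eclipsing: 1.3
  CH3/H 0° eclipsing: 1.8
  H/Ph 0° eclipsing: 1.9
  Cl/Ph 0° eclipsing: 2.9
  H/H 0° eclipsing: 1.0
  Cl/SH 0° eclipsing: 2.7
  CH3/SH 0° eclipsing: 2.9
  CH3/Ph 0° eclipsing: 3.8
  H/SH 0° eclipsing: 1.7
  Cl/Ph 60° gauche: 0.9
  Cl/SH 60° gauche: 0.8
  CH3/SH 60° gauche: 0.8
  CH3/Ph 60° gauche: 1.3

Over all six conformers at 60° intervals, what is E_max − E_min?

Cl at 0° (eclipsed): SH(0°)/Cl(0°) eclipsed 2.7; H(120°)/CH3(120°) eclipsed 1.8; Ph(240°)/H(240°) eclipsed 1.9 → 6.4 kcal/mol.
Cl at 60° (staggered): SH(0°)/Cl(60°) gauche 0.8; Ph(240°)/CH3(180°) gauche 1.3 → 2.1 kcal/mol.
Cl at 120° (eclipsed): SH(0°)/H(0°) eclipsed 1.7; H(120°)/Cl(120°) eclipsed 1.3; Ph(240°)/CH3(240°) eclipsed 3.8 → 6.8 kcal/mol.
Cl at 180° (staggered): SH(0°)/CH3(300°) gauche 0.8; Ph(240°)/Cl(180°) gauche 0.9; Ph(240°)/CH3(300°) gauche 1.3 → 3.0 kcal/mol.
Cl at 240° (eclipsed): SH(0°)/CH3(0°) eclipsed 2.9; H(120°)/H(120°) eclipsed 1.0; Ph(240°)/Cl(240°) eclipsed 2.9 → 6.8 kcal/mol.
Cl at 300° (staggered): SH(0°)/Cl(300°) gauche 0.8; SH(0°)/CH3(60°) gauche 0.8; Ph(240°)/Cl(300°) gauche 0.9 → 2.5 kcal/mol.
Max at 120° (6.8 kcal/mol), min at 60° (2.1 kcal/mol); barrier = 4.7 kcal/mol.

4.7 kcal/mol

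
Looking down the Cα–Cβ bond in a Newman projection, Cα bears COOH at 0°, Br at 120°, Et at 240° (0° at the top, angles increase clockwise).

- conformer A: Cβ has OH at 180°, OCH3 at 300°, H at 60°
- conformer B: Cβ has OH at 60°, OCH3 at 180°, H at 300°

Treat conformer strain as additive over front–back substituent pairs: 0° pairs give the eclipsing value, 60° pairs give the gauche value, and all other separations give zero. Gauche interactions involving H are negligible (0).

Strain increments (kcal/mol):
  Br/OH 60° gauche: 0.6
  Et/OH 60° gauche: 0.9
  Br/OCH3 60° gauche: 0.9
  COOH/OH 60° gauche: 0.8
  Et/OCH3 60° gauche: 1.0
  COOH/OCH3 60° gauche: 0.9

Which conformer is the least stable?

A

A (staggered): COOH–OCH3 gauche, Br–OH gauche, Et–OH gauche, Et–OCH3 gauche; 0.9 + 0.6 + 0.9 + 1.0 = 3.4 kcal/mol.
B (staggered): COOH–OH gauche, Br–OH gauche, Br–OCH3 gauche, Et–OCH3 gauche; 0.8 + 0.6 + 0.9 + 1.0 = 3.3 kcal/mol.
A has the highest total (3.4 kcal/mol).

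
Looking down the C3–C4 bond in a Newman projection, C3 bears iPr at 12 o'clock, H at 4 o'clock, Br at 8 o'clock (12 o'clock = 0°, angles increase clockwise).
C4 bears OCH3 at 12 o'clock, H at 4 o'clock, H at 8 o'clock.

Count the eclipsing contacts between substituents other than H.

Non-H eclipsing pairs: iPr(0°)/OCH3(0°) — 1 interaction.

1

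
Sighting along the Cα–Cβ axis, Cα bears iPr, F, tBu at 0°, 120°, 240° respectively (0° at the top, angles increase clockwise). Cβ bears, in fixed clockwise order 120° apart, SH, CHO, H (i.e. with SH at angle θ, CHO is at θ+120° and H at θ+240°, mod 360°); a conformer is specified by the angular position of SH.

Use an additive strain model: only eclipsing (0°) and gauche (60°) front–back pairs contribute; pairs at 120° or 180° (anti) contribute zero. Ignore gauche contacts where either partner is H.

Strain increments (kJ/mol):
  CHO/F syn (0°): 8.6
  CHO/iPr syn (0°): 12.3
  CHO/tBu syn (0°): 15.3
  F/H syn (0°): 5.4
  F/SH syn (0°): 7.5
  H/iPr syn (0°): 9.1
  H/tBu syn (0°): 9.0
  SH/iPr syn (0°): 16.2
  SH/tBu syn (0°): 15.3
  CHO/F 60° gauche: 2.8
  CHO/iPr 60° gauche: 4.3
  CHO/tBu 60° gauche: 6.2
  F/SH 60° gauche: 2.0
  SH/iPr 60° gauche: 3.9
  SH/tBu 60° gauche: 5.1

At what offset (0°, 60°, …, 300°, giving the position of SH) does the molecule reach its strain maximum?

0°

SH at 0° is eclipsed. iPr at 0° is eclipsed with SH at 0° (16.2); F at 120° is eclipsed with CHO at 120° (8.6); tBu at 240° is eclipsed with H at 240° (9.0). Total 33.8 kJ/mol.
SH at 60° is staggered. iPr at 0° is gauche with SH at 60° (3.9); F at 120° is gauche with SH at 60° (2.0); F at 120° is gauche with CHO at 180° (2.8); tBu at 240° is gauche with CHO at 180° (6.2). Total 14.9 kJ/mol.
SH at 120° is eclipsed. iPr at 0° is eclipsed with H at 0° (9.1); F at 120° is eclipsed with SH at 120° (7.5); tBu at 240° is eclipsed with CHO at 240° (15.3). Total 31.9 kJ/mol.
SH at 180° is staggered. iPr at 0° is gauche with CHO at 300° (4.3); F at 120° is gauche with SH at 180° (2.0); tBu at 240° is gauche with SH at 180° (5.1); tBu at 240° is gauche with CHO at 300° (6.2). Total 17.6 kJ/mol.
SH at 240° is eclipsed. iPr at 0° is eclipsed with CHO at 0° (12.3); F at 120° is eclipsed with H at 120° (5.4); tBu at 240° is eclipsed with SH at 240° (15.3). Total 33.0 kJ/mol.
SH at 300° is staggered. iPr at 0° is gauche with SH at 300° (3.9); iPr at 0° is gauche with CHO at 60° (4.3); F at 120° is gauche with CHO at 60° (2.8); tBu at 240° is gauche with SH at 300° (5.1). Total 16.1 kJ/mol.
The maximum (33.8 kJ/mol) occurs with SH at 0°.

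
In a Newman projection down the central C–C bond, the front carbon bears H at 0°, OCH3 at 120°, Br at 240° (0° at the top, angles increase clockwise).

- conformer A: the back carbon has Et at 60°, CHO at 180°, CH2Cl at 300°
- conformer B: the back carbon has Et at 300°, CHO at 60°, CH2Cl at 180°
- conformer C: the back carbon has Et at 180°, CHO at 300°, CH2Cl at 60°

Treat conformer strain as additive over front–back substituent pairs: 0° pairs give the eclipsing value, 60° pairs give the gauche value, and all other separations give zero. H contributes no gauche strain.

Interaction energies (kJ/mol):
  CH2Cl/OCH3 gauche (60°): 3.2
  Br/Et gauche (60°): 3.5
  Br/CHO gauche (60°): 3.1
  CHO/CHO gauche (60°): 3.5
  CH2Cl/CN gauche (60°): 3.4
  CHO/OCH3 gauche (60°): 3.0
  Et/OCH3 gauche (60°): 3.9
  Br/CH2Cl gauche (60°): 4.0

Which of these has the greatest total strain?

A (staggered): OCH3–Et gauche, OCH3–CHO gauche, Br–CHO gauche, Br–CH2Cl gauche; 3.9 + 3.0 + 3.1 + 4.0 = 14.0 kJ/mol.
B (staggered): OCH3–CHO gauche, OCH3–CH2Cl gauche, Br–Et gauche, Br–CH2Cl gauche; 3.0 + 3.2 + 3.5 + 4.0 = 13.7 kJ/mol.
C (staggered): OCH3–Et gauche, OCH3–CH2Cl gauche, Br–Et gauche, Br–CHO gauche; 3.9 + 3.2 + 3.5 + 3.1 = 13.7 kJ/mol.
A has the highest total (14.0 kJ/mol).

A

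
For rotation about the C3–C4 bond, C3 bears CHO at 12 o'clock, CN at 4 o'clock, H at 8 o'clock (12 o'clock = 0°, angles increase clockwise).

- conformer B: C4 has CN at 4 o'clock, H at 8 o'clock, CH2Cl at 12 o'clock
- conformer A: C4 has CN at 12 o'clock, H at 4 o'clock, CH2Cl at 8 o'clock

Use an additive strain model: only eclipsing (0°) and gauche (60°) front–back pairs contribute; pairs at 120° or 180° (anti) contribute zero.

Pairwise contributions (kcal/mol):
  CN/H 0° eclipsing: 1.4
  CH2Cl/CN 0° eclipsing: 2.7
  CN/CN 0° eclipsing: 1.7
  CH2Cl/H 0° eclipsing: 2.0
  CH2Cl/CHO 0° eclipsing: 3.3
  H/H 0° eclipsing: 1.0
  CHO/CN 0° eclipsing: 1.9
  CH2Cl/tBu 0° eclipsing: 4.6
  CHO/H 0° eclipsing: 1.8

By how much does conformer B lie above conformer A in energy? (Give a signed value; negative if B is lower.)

+0.7 kcal/mol

B (eclipsed): CHO(0°)/CH2Cl(0°) eclipsed 3.3; CN(120°)/CN(120°) eclipsed 1.7; H(240°)/H(240°) eclipsed 1.0 → 6.0 kcal/mol.
A (eclipsed): CHO(0°)/CN(0°) eclipsed 1.9; CN(120°)/H(120°) eclipsed 1.4; H(240°)/CH2Cl(240°) eclipsed 2.0 → 5.3 kcal/mol.
E(B) − E(A) = 6.0 − 5.3 = +0.7 kcal/mol.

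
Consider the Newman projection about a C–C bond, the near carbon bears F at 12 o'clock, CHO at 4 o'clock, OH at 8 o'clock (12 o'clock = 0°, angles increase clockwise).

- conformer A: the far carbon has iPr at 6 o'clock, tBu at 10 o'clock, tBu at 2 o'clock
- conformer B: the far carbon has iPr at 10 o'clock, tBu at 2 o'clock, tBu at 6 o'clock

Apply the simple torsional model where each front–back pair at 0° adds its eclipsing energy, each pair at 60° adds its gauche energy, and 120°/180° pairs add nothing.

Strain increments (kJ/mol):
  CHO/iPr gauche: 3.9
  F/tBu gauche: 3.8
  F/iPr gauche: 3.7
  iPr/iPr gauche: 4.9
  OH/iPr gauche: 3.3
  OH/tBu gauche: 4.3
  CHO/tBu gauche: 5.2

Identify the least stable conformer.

A (staggered): F(0°)/tBu(300°) gauche 3.8; F(0°)/tBu(60°) gauche 3.8; CHO(120°)/iPr(180°) gauche 3.9; CHO(120°)/tBu(60°) gauche 5.2; OH(240°)/iPr(180°) gauche 3.3; OH(240°)/tBu(300°) gauche 4.3 → 24.3 kJ/mol.
B (staggered): F(0°)/iPr(300°) gauche 3.7; F(0°)/tBu(60°) gauche 3.8; CHO(120°)/tBu(60°) gauche 5.2; CHO(120°)/tBu(180°) gauche 5.2; OH(240°)/iPr(300°) gauche 3.3; OH(240°)/tBu(180°) gauche 4.3 → 25.5 kJ/mol.
B has the highest total (25.5 kJ/mol).

B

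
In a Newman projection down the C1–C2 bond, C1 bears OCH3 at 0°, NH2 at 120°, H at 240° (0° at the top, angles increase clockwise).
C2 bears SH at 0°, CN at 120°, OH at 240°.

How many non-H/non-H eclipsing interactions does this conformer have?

Non-H eclipsing pairs: OCH3(0°)/SH(0°); NH2(120°)/CN(120°) — 2 interactions.

2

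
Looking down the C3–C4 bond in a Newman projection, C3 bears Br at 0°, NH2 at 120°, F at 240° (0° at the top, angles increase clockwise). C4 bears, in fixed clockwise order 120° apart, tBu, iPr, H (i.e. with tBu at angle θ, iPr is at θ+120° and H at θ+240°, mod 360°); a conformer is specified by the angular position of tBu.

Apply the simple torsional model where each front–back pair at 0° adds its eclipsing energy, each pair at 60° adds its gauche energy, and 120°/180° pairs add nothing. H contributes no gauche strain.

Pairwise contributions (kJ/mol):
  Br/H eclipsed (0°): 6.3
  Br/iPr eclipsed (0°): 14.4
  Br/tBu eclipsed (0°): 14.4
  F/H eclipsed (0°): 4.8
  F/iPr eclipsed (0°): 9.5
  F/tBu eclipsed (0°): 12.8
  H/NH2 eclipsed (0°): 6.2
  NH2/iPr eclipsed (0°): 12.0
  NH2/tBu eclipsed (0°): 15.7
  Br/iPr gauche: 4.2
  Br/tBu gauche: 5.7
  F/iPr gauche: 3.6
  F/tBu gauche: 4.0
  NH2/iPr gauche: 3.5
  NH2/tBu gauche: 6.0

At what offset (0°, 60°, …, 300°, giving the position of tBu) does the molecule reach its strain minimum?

300°

tBu at 0° (eclipsed): Br–tBu eclipsed, NH2–iPr eclipsed, F–H eclipsed; 14.4 + 12.0 + 4.8 = 31.2 kJ/mol.
tBu at 60° (staggered): Br–tBu gauche, NH2–tBu gauche, NH2–iPr gauche, F–iPr gauche; 5.7 + 6.0 + 3.5 + 3.6 = 18.8 kJ/mol.
tBu at 120° (eclipsed): Br–H eclipsed, NH2–tBu eclipsed, F–iPr eclipsed; 6.3 + 15.7 + 9.5 = 31.5 kJ/mol.
tBu at 180° (staggered): Br–iPr gauche, NH2–tBu gauche, F–tBu gauche, F–iPr gauche; 4.2 + 6.0 + 4.0 + 3.6 = 17.8 kJ/mol.
tBu at 240° (eclipsed): Br–iPr eclipsed, NH2–H eclipsed, F–tBu eclipsed; 14.4 + 6.2 + 12.8 = 33.4 kJ/mol.
tBu at 300° (staggered): Br–tBu gauche, Br–iPr gauche, NH2–iPr gauche, F–tBu gauche; 5.7 + 4.2 + 3.5 + 4.0 = 17.4 kJ/mol.
The minimum (17.4 kJ/mol) occurs with tBu at 300°.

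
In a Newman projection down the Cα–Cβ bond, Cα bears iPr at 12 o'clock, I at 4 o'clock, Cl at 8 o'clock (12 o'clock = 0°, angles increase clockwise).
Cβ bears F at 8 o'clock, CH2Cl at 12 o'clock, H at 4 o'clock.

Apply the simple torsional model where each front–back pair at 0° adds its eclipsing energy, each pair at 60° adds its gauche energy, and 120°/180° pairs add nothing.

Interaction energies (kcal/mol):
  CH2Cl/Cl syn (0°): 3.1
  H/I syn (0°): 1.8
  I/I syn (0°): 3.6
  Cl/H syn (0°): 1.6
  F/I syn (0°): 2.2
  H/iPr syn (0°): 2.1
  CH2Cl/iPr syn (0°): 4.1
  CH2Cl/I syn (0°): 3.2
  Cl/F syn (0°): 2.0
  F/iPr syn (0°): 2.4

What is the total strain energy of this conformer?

This conformer (eclipsed): iPr(0°)/CH2Cl(0°) eclipsed 4.1; I(120°)/H(120°) eclipsed 1.8; Cl(240°)/F(240°) eclipsed 2.0 → 7.9 kcal/mol.

7.9 kcal/mol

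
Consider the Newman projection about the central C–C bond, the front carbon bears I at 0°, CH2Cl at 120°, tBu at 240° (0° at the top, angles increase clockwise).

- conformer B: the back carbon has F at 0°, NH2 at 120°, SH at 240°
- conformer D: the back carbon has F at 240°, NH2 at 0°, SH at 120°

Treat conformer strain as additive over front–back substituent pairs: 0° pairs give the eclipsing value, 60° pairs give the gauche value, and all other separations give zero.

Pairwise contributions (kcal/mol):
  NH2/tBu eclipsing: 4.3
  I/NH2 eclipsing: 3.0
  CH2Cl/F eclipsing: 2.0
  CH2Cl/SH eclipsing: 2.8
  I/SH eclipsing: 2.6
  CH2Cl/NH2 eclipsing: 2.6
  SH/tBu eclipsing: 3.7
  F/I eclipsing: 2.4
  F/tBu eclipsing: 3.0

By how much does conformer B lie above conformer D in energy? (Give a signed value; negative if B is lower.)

B (eclipsed): I–F eclipsed, CH2Cl–NH2 eclipsed, tBu–SH eclipsed; 2.4 + 2.6 + 3.7 = 8.7 kcal/mol.
D (eclipsed): I–NH2 eclipsed, CH2Cl–SH eclipsed, tBu–F eclipsed; 3.0 + 2.8 + 3.0 = 8.8 kcal/mol.
E(B) − E(D) = 8.7 − 8.8 = -0.1 kcal/mol.

-0.1 kcal/mol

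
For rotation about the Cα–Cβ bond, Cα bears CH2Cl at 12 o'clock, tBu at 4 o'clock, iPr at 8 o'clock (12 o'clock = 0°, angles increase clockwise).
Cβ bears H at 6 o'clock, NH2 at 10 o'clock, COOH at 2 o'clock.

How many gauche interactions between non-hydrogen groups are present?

4

Non-H gauche pairs: CH2Cl(0°)/NH2(300°); CH2Cl(0°)/COOH(60°); tBu(120°)/COOH(60°); iPr(240°)/NH2(300°) — 4 interactions.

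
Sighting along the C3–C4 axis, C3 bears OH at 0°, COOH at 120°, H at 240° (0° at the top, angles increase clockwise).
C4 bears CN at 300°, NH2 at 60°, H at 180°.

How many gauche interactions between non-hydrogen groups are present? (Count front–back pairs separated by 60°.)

Non-H gauche pairs: OH(0°)/CN(300°); OH(0°)/NH2(60°); COOH(120°)/NH2(60°) — 3 interactions.

3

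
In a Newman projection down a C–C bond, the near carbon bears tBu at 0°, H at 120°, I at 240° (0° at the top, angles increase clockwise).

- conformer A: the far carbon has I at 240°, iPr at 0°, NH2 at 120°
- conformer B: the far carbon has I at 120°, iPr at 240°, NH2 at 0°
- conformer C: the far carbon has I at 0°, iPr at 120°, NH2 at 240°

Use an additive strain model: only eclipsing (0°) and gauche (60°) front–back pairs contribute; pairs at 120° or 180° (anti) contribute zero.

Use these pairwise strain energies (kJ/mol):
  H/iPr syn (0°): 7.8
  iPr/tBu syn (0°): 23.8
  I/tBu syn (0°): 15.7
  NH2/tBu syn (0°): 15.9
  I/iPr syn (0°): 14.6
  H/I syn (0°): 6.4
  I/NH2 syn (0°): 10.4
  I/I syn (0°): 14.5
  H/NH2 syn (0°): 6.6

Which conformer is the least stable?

A

A is eclipsed. tBu at 0° is eclipsed with iPr at 0° (23.8); H at 120° is eclipsed with NH2 at 120° (6.6); I at 240° is eclipsed with I at 240° (14.5). Total 44.9 kJ/mol.
B is eclipsed. tBu at 0° is eclipsed with NH2 at 0° (15.9); H at 120° is eclipsed with I at 120° (6.4); I at 240° is eclipsed with iPr at 240° (14.6). Total 36.9 kJ/mol.
C is eclipsed. tBu at 0° is eclipsed with I at 0° (15.7); H at 120° is eclipsed with iPr at 120° (7.8); I at 240° is eclipsed with NH2 at 240° (10.4). Total 33.9 kJ/mol.
A has the highest total (44.9 kJ/mol).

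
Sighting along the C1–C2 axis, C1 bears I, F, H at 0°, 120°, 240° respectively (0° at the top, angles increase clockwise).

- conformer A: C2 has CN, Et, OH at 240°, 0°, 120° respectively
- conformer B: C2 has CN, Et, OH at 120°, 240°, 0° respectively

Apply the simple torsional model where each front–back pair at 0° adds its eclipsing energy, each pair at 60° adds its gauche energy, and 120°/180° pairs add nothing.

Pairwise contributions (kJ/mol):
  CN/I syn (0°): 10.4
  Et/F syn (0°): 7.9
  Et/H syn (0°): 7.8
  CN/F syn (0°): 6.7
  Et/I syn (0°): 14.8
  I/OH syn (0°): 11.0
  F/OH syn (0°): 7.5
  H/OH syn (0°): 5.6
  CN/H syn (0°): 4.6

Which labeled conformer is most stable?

A (eclipsed): I(0°)/Et(0°) eclipsed 14.8; F(120°)/OH(120°) eclipsed 7.5; H(240°)/CN(240°) eclipsed 4.6 → 26.9 kJ/mol.
B (eclipsed): I(0°)/OH(0°) eclipsed 11.0; F(120°)/CN(120°) eclipsed 6.7; H(240°)/Et(240°) eclipsed 7.8 → 25.5 kJ/mol.
B has the lowest total (25.5 kJ/mol).

B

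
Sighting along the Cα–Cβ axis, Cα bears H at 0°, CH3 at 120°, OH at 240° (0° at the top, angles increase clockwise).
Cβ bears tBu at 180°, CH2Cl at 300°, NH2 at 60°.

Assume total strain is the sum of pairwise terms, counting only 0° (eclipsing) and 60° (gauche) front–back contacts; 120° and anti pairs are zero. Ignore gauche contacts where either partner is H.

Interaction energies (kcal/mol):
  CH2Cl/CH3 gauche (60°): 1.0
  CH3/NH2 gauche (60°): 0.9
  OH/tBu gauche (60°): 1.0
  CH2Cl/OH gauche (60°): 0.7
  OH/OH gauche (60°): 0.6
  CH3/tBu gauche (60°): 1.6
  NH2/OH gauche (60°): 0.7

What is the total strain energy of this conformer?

4.2 kcal/mol

This conformer (staggered): CH3(120°)/tBu(180°) gauche 1.6; CH3(120°)/NH2(60°) gauche 0.9; OH(240°)/tBu(180°) gauche 1.0; OH(240°)/CH2Cl(300°) gauche 0.7 → 4.2 kcal/mol.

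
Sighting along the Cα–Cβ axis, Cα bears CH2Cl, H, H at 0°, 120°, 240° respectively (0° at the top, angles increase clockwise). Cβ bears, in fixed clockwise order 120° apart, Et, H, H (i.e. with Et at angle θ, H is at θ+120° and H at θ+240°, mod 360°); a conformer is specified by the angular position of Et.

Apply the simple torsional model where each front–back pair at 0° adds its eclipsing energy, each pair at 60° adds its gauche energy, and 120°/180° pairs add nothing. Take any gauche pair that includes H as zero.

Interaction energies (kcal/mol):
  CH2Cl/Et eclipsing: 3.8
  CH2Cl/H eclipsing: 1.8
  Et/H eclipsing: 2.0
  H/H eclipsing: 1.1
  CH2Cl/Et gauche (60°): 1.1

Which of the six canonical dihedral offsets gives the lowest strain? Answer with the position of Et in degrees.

Et at 0° (eclipsed): CH2Cl–Et eclipsed, H–H eclipsed, H–H eclipsed; 3.8 + 1.1 + 1.1 = 6.0 kcal/mol.
Et at 60° (staggered): CH2Cl–Et gauche; 1.1 = 1.1 kcal/mol.
Et at 120° (eclipsed): CH2Cl–H eclipsed, H–Et eclipsed, H–H eclipsed; 1.8 + 2.0 + 1.1 = 4.9 kcal/mol.
Et at 180° (staggered): no non-H gauche contacts → 0.0 kcal/mol.
Et at 240° (eclipsed): CH2Cl–H eclipsed, H–H eclipsed, H–Et eclipsed; 1.8 + 1.1 + 2.0 = 4.9 kcal/mol.
Et at 300° (staggered): CH2Cl–Et gauche; 1.1 = 1.1 kcal/mol.
The minimum (0.0 kcal/mol) occurs with Et at 180°.

180°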